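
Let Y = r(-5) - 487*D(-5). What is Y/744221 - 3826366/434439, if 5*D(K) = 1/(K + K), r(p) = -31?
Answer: -142383558352957/16165931350950 ≈ -8.8076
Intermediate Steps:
D(K) = 1/(10*K) (D(K) = 1/(5*(K + K)) = 1/(5*((2*K))) = (1/(2*K))/5 = 1/(10*K))
Y = -1063/50 (Y = -31 - 487/(10*(-5)) = -31 - 487*(-1)/(10*5) = -31 - 487*(-1/50) = -31 + 487/50 = -1063/50 ≈ -21.260)
Y/744221 - 3826366/434439 = -1063/50/744221 - 3826366/434439 = -1063/50*1/744221 - 3826366*1/434439 = -1063/37211050 - 3826366/434439 = -142383558352957/16165931350950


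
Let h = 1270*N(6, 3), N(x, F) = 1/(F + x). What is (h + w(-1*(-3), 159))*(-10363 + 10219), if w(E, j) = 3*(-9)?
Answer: -16432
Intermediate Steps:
w(E, j) = -27
h = 1270/9 (h = 1270/(3 + 6) = 1270/9 ≈ 141.11)
(h + w(-1*(-3), 159))*(-10363 + 10219) = (1270/9 - 27)*(-10363 + 10219) = (1027/9)*(-144) = -16432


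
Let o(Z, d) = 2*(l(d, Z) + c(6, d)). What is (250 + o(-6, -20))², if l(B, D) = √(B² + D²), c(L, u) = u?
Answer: 45844 + 1680*√109 ≈ 63384.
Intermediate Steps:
o(Z, d) = 2*d + 2*√(Z² + d²) (o(Z, d) = 2*(√(d² + Z²) + d) = 2*(√(Z² + d²) + d) = 2*(d + √(Z² + d²)) = 2*d + 2*√(Z² + d²))
(250 + o(-6, -20))² = (250 + (2*(-20) + 2*√((-6)² + (-20)²)))² = (250 + (-40 + 2*√(36 + 400)))² = (250 + (-40 + 2*√436))² = (250 + (-40 + 2*(2*√109)))² = (250 + (-40 + 4*√109))² = (210 + 4*√109)²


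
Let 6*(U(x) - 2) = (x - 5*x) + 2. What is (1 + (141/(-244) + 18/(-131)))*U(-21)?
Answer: 445949/95892 ≈ 4.6505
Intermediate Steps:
U(x) = 7/3 - 2*x/3 (U(x) = 2 + ((x - 5*x) + 2)/6 = 2 + (-4*x + 2)/6 = 2 + (2 - 4*x)/6 = 2 + (1/3 - 2*x/3) = 7/3 - 2*x/3)
(1 + (141/(-244) + 18/(-131)))*U(-21) = (1 + (141/(-244) + 18/(-131)))*(7/3 - 2/3*(-21)) = (1 + (141*(-1/244) + 18*(-1/131)))*(7/3 + 14) = (1 + (-141/244 - 18/131))*(49/3) = (1 - 22863/31964)*(49/3) = (9101/31964)*(49/3) = 445949/95892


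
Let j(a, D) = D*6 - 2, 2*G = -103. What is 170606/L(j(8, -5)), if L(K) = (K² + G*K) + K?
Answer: 85303/1320 ≈ 64.624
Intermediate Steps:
G = -103/2 (G = (½)*(-103) = -103/2 ≈ -51.500)
j(a, D) = -2 + 6*D (j(a, D) = 6*D - 2 = -2 + 6*D)
L(K) = K² - 101*K/2 (L(K) = (K² - 103*K/2) + K = K² - 101*K/2)
170606/L(j(8, -5)) = 170606/(((-2 + 6*(-5))*(-101 + 2*(-2 + 6*(-5)))/2)) = 170606/(((-2 - 30)*(-101 + 2*(-2 - 30))/2)) = 170606/(((½)*(-32)*(-101 + 2*(-32)))) = 170606/(((½)*(-32)*(-101 - 64))) = 170606/(((½)*(-32)*(-165))) = 170606/2640 = 170606*(1/2640) = 85303/1320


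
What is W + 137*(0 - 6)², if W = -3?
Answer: 4929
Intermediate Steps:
W + 137*(0 - 6)² = -3 + 137*(0 - 6)² = -3 + 137*(-6)² = -3 + 137*36 = -3 + 4932 = 4929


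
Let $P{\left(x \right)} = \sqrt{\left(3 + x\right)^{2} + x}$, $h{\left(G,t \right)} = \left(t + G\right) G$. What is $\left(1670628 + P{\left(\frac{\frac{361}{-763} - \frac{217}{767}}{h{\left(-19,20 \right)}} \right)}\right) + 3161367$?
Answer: $4831995 + \frac{3 \sqrt{127484832950463}}{11119199} \approx 4.832 \cdot 10^{6}$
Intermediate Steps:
$h{\left(G,t \right)} = G \left(G + t\right)$ ($h{\left(G,t \right)} = \left(G + t\right) G = G \left(G + t\right)$)
$P{\left(x \right)} = \sqrt{x + \left(3 + x\right)^{2}}$
$\left(1670628 + P{\left(\frac{\frac{361}{-763} - \frac{217}{767}}{h{\left(-19,20 \right)}} \right)}\right) + 3161367 = \left(1670628 + \sqrt{\frac{\frac{361}{-763} - \frac{217}{767}}{\left(-19\right) \left(-19 + 20\right)} + \left(3 + \frac{\frac{361}{-763} - \frac{217}{767}}{\left(-19\right) \left(-19 + 20\right)}\right)^{2}}\right) + 3161367 = \left(1670628 + \sqrt{\frac{361 \left(- \frac{1}{763}\right) - \frac{217}{767}}{\left(-19\right) 1} + \left(3 + \frac{361 \left(- \frac{1}{763}\right) - \frac{217}{767}}{\left(-19\right) 1}\right)^{2}}\right) + 3161367 = \left(1670628 + \sqrt{\frac{- \frac{361}{763} - \frac{217}{767}}{-19} + \left(3 + \frac{- \frac{361}{763} - \frac{217}{767}}{-19}\right)^{2}}\right) + 3161367 = \left(1670628 + \sqrt{\left(- \frac{442458}{585221}\right) \left(- \frac{1}{19}\right) + \left(3 - - \frac{442458}{11119199}\right)^{2}}\right) + 3161367 = \left(1670628 + \sqrt{\frac{442458}{11119199} + \left(3 + \frac{442458}{11119199}\right)^{2}}\right) + 3161367 = \left(1670628 + \sqrt{\frac{442458}{11119199} + \left(\frac{33800055}{11119199}\right)^{2}}\right) + 3161367 = \left(1670628 + \sqrt{\frac{442458}{11119199} + \frac{1142443718003025}{123636586401601}}\right) + 3161367 = \left(1670628 + \sqrt{\frac{1147363496554167}{123636586401601}}\right) + 3161367 = \left(1670628 + \frac{3 \sqrt{127484832950463}}{11119199}\right) + 3161367 = 4831995 + \frac{3 \sqrt{127484832950463}}{11119199}$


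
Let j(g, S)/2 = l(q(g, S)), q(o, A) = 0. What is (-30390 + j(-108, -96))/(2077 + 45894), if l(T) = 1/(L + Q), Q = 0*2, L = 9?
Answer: -273508/431739 ≈ -0.63350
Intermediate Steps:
Q = 0
l(T) = 1/9 (l(T) = 1/(9 + 0) = 1/9)
j(g, S) = 2/9 (j(g, S) = 2*(1/9) = 2/9)
(-30390 + j(-108, -96))/(2077 + 45894) = (-30390 + 2/9)/(2077 + 45894) = -273508/9/47971 = -273508/9*1/47971 = -273508/431739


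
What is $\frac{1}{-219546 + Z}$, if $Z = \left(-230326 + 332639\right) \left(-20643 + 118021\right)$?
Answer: $\frac{1}{9962815768} \approx 1.0037 \cdot 10^{-10}$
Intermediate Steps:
$Z = 9963035314$ ($Z = 102313 \cdot 97378 = 9963035314$)
$\frac{1}{-219546 + Z} = \frac{1}{-219546 + 9963035314} = \frac{1}{9962815768}$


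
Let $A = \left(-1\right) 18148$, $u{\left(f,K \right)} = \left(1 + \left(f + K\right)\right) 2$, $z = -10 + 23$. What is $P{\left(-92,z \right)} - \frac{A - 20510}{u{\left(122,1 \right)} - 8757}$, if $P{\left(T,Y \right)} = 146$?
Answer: $\frac{1203656}{8509} \approx 141.46$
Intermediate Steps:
$z = 13$
$u{\left(f,K \right)} = 2 + 2 K + 2 f$ ($u{\left(f,K \right)} = \left(1 + \left(K + f\right)\right) 2 = \left(1 + K + f\right) 2 = 2 + 2 K + 2 f$)
$A = -18148$
$P{\left(-92,z \right)} - \frac{A - 20510}{u{\left(122,1 \right)} - 8757} = 146 - \frac{-18148 - 20510}{\left(2 + 2 \cdot 1 + 2 \cdot 122\right) - 8757} = 146 - - \frac{38658}{\left(2 + 2 + 244\right) - 8757} = 146 - - \frac{38658}{248 - 8757} = 146 - - \frac{38658}{-8509} = 146 - \left(-38658\right) \left(- \frac{1}{8509}\right) = 146 - \frac{38658}{8509} = \frac{1203656}{8509}$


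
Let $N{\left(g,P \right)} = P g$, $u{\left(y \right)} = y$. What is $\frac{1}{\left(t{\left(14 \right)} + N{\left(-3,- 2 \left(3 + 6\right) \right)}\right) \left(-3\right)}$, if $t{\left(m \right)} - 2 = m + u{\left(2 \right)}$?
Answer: $- \frac{1}{216} \approx -0.0046296$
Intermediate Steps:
$t{\left(m \right)} = 4 + m$ ($t{\left(m \right)} = 2 + \left(m + 2\right) = 2 + \left(2 + m\right) = 4 + m$)
$\frac{1}{\left(t{\left(14 \right)} + N{\left(-3,- 2 \left(3 + 6\right) \right)}\right) \left(-3\right)} = \frac{1}{\left(\left(4 + 14\right) + - 2 \left(3 + 6\right) \left(-3\right)\right) \left(-3\right)} = \frac{1}{\left(18 + \left(-2\right) 9 \left(-3\right)\right) \left(-3\right)} = \frac{1}{\left(18 - -54\right) \left(-3\right)} = \frac{1}{\left(18 + 54\right) \left(-3\right)} = \frac{1}{72 \left(-3\right)} = \frac{1}{-216} = - \frac{1}{216}$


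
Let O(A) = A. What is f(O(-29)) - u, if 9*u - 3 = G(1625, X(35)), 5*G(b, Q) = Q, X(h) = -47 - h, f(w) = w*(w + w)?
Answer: 75757/45 ≈ 1683.5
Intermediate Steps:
f(w) = 2*w**2 (f(w) = w*(2*w) = 2*w**2)
G(b, Q) = Q/5
u = -67/45 (u = 1/3 + ((-47 - 1*35)/5)/9 = 1/3 + ((-47 - 35)/5)/9 = 1/3 + ((1/5)*(-82))/9 = 1/3 + (1/9)*(-82/5) = 1/3 - 82/45 = -67/45 ≈ -1.4889)
f(O(-29)) - u = 2*(-29)**2 - 1*(-67/45) = 2*841 + 67/45 = 1682 + 67/45 = 75757/45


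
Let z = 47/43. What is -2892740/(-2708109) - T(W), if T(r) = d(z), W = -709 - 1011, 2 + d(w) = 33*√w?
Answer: 8308958/2708109 - 33*√2021/43 ≈ -31.433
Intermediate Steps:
z = 47/43 (z = 47*(1/43) = 47/43 ≈ 1.0930)
d(w) = -2 + 33*√w
W = -1720
T(r) = -2 + 33*√2021/43 (T(r) = -2 + 33*√(47/43) = -2 + 33*(√2021/43) = -2 + 33*√2021/43)
-2892740/(-2708109) - T(W) = -2892740/(-2708109) - (-2 + 33*√2021/43) = -2892740*(-1/2708109) + (2 - 33*√2021/43) = 2892740/2708109 + (2 - 33*√2021/43) = 8308958/2708109 - 33*√2021/43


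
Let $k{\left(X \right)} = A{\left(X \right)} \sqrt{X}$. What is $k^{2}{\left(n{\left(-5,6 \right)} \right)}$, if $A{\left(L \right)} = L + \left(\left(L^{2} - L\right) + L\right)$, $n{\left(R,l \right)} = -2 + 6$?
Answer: $1600$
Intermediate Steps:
$n{\left(R,l \right)} = 4$
$A{\left(L \right)} = L + L^{2}$
$k{\left(X \right)} = X^{\frac{3}{2}} \left(1 + X\right)$ ($k{\left(X \right)} = X \left(1 + X\right) \sqrt{X} = X^{\frac{3}{2}} \left(1 + X\right)$)
$k^{2}{\left(n{\left(-5,6 \right)} \right)} = \left(4^{\frac{3}{2}} \left(1 + 4\right)\right)^{2} = \left(8 \cdot 5\right)^{2} = 40^{2} = 1600$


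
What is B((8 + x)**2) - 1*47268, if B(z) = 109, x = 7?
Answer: -47159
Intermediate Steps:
B((8 + x)**2) - 1*47268 = 109 - 1*47268 = 109 - 47268 = -47159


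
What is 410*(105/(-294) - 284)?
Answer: -816105/7 ≈ -1.1659e+5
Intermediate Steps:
410*(105/(-294) - 284) = 410*(105*(-1/294) - 284) = 410*(-5/14 - 284) = 410*(-3981/14) = -816105/7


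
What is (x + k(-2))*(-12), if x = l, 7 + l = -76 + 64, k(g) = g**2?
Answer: 180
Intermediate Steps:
l = -19 (l = -7 + (-76 + 64) = -7 - 12 = -19)
x = -19
(x + k(-2))*(-12) = (-19 + (-2)**2)*(-12) = (-19 + 4)*(-12) = -15*(-12) = 180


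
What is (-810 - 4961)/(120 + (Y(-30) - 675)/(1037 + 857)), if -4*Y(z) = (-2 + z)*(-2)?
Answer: -10930274/226589 ≈ -48.238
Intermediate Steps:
Y(z) = -1 + z/2 (Y(z) = -(-2 + z)*(-2)/4 = -(4 - 2*z)/4 = -1 + z/2)
(-810 - 4961)/(120 + (Y(-30) - 675)/(1037 + 857)) = (-810 - 4961)/(120 + ((-1 + (½)*(-30)) - 675)/(1037 + 857)) = -5771/(120 + ((-1 - 15) - 675)/1894) = -5771/(120 + (-16 - 675)*(1/1894)) = -5771/(120 - 691*1/1894) = -5771/(120 - 691/1894) = -5771/226589/1894 = -5771*1894/226589 = -10930274/226589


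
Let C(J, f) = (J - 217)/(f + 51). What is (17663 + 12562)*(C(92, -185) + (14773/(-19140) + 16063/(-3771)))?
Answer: -1210240327205/9769404 ≈ -1.2388e+5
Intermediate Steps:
C(J, f) = (-217 + J)/(51 + f)
(17663 + 12562)*(C(92, -185) + (14773/(-19140) + 16063/(-3771))) = (17663 + 12562)*((-217 + 92)/(51 - 185) + (14773/(-19140) + 16063/(-3771))) = 30225*(-125/(-134) + (14773*(-1/19140) + 16063*(-1/3771))) = 30225*(-1/134*(-125) + (-1343/1740 - 16063/3771)) = 30225*(125/134 - 11004691/2187180) = 30225*(-600615547/146541060) = -1210240327205/9769404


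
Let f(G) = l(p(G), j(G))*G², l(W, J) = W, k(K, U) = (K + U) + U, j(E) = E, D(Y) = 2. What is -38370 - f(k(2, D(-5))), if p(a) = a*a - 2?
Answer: -39594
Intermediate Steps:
p(a) = -2 + a² (p(a) = a² - 2 = -2 + a²)
k(K, U) = K + 2*U
f(G) = G²*(-2 + G²) (f(G) = (-2 + G²)*G² = G²*(-2 + G²))
-38370 - f(k(2, D(-5))) = -38370 - (2 + 2*2)²*(-2 + (2 + 2*2)²) = -38370 - (2 + 4)²*(-2 + (2 + 4)²) = -38370 - 6²*(-2 + 6²) = -38370 - 36*(-2 + 36) = -38370 - 36*34 = -38370 - 1*1224 = -38370 - 1224 = -39594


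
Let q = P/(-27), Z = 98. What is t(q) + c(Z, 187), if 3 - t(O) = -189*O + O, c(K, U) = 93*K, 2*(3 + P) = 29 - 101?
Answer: 84497/9 ≈ 9388.6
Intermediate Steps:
P = -39 (P = -3 + (29 - 101)/2 = -3 + (1/2)*(-72) = -3 - 36 = -39)
q = 13/9 (q = -39/(-27) = -39*(-1/27) = 13/9 ≈ 1.4444)
t(O) = 3 + 188*O (t(O) = 3 - (-189*O + O) = 3 - (-188)*O = 3 + 188*O)
t(q) + c(Z, 187) = (3 + 188*(13/9)) + 93*98 = (3 + 2444/9) + 9114 = 2471/9 + 9114 = 84497/9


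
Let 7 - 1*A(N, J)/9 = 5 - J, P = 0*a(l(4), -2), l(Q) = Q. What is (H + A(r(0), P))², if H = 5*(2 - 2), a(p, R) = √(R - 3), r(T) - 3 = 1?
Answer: 324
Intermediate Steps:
r(T) = 4 (r(T) = 3 + 1 = 4)
a(p, R) = √(-3 + R)
P = 0 (P = 0*√(-3 - 2) = 0*√(-5) = 0*(I*√5) = 0)
H = 0 (H = 5*0 = 0)
A(N, J) = 18 + 9*J (A(N, J) = 63 - 9*(5 - J) = 63 + (-45 + 9*J) = 18 + 9*J)
(H + A(r(0), P))² = (0 + (18 + 9*0))² = (0 + (18 + 0))² = (0 + 18)² = 18² = 324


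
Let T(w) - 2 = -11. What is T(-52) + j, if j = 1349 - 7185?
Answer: -5845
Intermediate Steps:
T(w) = -9 (T(w) = 2 - 11 = -9)
j = -5836
T(-52) + j = -9 - 5836 = -5845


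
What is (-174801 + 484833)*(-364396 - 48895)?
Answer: -128133435312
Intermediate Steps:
(-174801 + 484833)*(-364396 - 48895) = 310032*(-413291) = -128133435312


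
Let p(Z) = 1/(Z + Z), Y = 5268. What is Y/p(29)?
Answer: 305544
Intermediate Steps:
p(Z) = 1/(2*Z)
Y/p(29) = 5268/(((½)/29)) = 5268/(((½)*(1/29))) = 5268/(1/58) = 5268*58 = 305544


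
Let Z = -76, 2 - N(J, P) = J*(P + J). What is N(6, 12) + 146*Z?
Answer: -11202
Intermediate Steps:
N(J, P) = 2 - J*(J + P) (N(J, P) = 2 - J*(P + J) = 2 - J*(J + P))
N(6, 12) + 146*Z = (2 - 1*6² - 1*6*12) + 146*(-76) = (2 - 1*36 - 72) - 11096 = (2 - 36 - 72) - 11096 = -106 - 11096 = -11202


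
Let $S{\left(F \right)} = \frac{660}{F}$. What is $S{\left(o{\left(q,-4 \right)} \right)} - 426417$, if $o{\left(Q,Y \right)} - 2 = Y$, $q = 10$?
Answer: $-426747$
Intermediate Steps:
$o{\left(Q,Y \right)} = 2 + Y$
$S{\left(o{\left(q,-4 \right)} \right)} - 426417 = \frac{660}{2 - 4} - 426417 = \frac{660}{-2} - 426417 = 660 \left(- \frac{1}{2}\right) - 426417 = -330 - 426417 = -426747$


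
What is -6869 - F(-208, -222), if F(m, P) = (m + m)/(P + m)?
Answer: -1477043/215 ≈ -6870.0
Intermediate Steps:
F(m, P) = 2*m/(P + m) (F(m, P) = (2*m)/(P + m) = 2*m/(P + m))
-6869 - F(-208, -222) = -6869 - 2*(-208)/(-222 - 208) = -6869 - 2*(-208)/(-430) = -6869 - 2*(-208)*(-1)/430 = -6869 - 1*208/215 = -6869 - 208/215 = -1477043/215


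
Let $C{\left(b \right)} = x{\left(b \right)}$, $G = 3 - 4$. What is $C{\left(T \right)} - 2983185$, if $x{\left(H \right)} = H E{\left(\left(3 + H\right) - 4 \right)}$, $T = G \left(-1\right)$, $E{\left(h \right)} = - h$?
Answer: $-2983185$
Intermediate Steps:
$G = -1$ ($G = 3 - 4 = -1$)
$T = 1$ ($T = \left(-1\right) \left(-1\right) = 1$)
$x{\left(H \right)} = H \left(1 - H\right)$ ($x{\left(H \right)} = H \left(- (\left(3 + H\right) - 4)\right) = H \left(- (-1 + H)\right) = H \left(1 - H\right)$)
$C{\left(b \right)} = b \left(1 - b\right)$
$C{\left(T \right)} - 2983185 = 1 \left(1 - 1\right) - 2983185 = 1 \cdot 0 - 2983185 = 0 - 2983185 = -2983185$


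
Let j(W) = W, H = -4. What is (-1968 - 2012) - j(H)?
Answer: -3976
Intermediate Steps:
(-1968 - 2012) - j(H) = (-1968 - 2012) - 1*(-4) = -3980 + 4 = -3976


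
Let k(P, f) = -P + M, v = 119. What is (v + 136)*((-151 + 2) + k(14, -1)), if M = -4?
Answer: -42585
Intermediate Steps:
k(P, f) = -4 - P (k(P, f) = -P - 4 = -4 - P)
(v + 136)*((-151 + 2) + k(14, -1)) = (119 + 136)*((-151 + 2) + (-4 - 1*14)) = 255*(-149 + (-4 - 14)) = 255*(-149 - 18) = 255*(-167) = -42585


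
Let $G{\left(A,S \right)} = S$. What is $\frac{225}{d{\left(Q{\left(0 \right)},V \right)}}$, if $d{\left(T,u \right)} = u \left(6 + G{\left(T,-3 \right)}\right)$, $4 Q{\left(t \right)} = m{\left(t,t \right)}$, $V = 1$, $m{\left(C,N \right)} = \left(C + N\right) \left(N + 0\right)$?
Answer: $75$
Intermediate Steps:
$m{\left(C,N \right)} = N \left(C + N\right)$ ($m{\left(C,N \right)} = \left(C + N\right) N = N \left(C + N\right)$)
$Q{\left(t \right)} = \frac{t^{2}}{2}$ ($Q{\left(t \right)} = \frac{t \left(t + t\right)}{4} = \frac{t 2 t}{4} = \frac{2 t^{2}}{4} = \frac{t^{2}}{2}$)
$d{\left(T,u \right)} = 3 u$ ($d{\left(T,u \right)} = u \left(6 - 3\right) = u 3 = 3 u$)
$\frac{225}{d{\left(Q{\left(0 \right)},V \right)}} = \frac{225}{3 \cdot 1} = \frac{225}{3} = 225 \cdot \frac{1}{3} = 75$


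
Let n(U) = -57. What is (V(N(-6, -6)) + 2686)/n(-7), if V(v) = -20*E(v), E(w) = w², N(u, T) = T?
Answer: -1966/57 ≈ -34.491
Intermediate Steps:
V(v) = -20*v²
(V(N(-6, -6)) + 2686)/n(-7) = (-20*(-6)² + 2686)/(-57) = (-20*36 + 2686)*(-1/57) = (-720 + 2686)*(-1/57) = 1966*(-1/57) = -1966/57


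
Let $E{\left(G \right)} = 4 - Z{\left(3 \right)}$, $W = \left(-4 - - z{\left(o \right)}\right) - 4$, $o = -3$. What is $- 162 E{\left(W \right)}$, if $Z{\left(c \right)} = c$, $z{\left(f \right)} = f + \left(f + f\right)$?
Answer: $-162$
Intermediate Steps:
$z{\left(f \right)} = 3 f$ ($z{\left(f \right)} = f + 2 f = 3 f$)
$W = -17$ ($W = \left(-4 + \left(3 \left(-3\right) - 0\right)\right) - 4 = \left(-4 + \left(-9 + 0\right)\right) - 4 = \left(-4 - 9\right) - 4 = -13 - 4 = -17$)
$E{\left(G \right)} = 1$ ($E{\left(G \right)} = 4 - 3 = 1$)
$- 162 E{\left(W \right)} = \left(-162\right) 1 = -162$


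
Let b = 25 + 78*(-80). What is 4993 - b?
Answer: 11208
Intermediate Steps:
b = -6215 (b = 25 - 6240 = -6215)
4993 - b = 4993 - 1*(-6215) = 4993 + 6215 = 11208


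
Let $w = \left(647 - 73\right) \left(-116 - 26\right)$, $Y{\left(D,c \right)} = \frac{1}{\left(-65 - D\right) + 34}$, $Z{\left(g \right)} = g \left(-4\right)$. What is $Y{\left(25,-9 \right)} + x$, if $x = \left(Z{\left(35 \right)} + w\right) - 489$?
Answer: $- \frac{4599673}{56} \approx -82137.0$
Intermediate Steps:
$Z{\left(g \right)} = - 4 g$
$Y{\left(D,c \right)} = \frac{1}{-31 - D}$
$w = -81508$ ($w = 574 \left(-142\right) = -81508$)
$x = -82137$ ($x = \left(\left(-4\right) 35 - 81508\right) - 489 = \left(-140 - 81508\right) - 489 = -81648 - 489 = -82137$)
$Y{\left(25,-9 \right)} + x = - \frac{1}{31 + 25} - 82137 = - \frac{1}{56} - 82137 = - \frac{4599673}{56}$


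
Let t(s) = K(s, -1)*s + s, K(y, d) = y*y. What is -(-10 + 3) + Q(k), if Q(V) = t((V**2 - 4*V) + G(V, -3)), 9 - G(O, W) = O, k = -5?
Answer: 205445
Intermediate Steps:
G(O, W) = 9 - O
K(y, d) = y**2
t(s) = s + s**3 (t(s) = s**2*s + s = s**3 + s = s + s**3)
Q(V) = 9 + V**2 + (9 + V**2 - 5*V)**3 - 5*V (Q(V) = ((V**2 - 4*V) + (9 - V)) + ((V**2 - 4*V) + (9 - V))**3 = (9 + V**2 - 5*V) + (9 + V**2 - 5*V)**3 = 9 + V**2 + (9 + V**2 - 5*V)**3 - 5*V)
-(-10 + 3) + Q(k) = -(-10 + 3) + (1 + (9 + (-5)**2 - 5*(-5))**2)*(9 + (-5)**2 - 5*(-5)) = -1*(-7) + (1 + (9 + 25 + 25)**2)*(9 + 25 + 25) = 7 + (1 + 59**2)*59 = 7 + (1 + 3481)*59 = 7 + 3482*59 = 7 + 205438 = 205445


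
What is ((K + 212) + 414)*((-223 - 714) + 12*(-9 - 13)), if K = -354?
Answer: -326672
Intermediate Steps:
((K + 212) + 414)*((-223 - 714) + 12*(-9 - 13)) = ((-354 + 212) + 414)*((-223 - 714) + 12*(-9 - 13)) = (-142 + 414)*(-937 + 12*(-22)) = 272*(-937 - 264) = 272*(-1201) = -326672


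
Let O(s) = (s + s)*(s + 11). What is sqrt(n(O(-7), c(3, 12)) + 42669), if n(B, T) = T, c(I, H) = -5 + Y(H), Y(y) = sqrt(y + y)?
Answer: sqrt(42664 + 2*sqrt(6)) ≈ 206.56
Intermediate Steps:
Y(y) = sqrt(2)*sqrt(y) (Y(y) = sqrt(2*y) = sqrt(2)*sqrt(y))
c(I, H) = -5 + sqrt(2)*sqrt(H)
O(s) = 2*s*(11 + s) (O(s) = (2*s)*(11 + s) = 2*s*(11 + s))
sqrt(n(O(-7), c(3, 12)) + 42669) = sqrt((-5 + sqrt(2)*sqrt(12)) + 42669) = sqrt((-5 + sqrt(2)*(2*sqrt(3))) + 42669) = sqrt((-5 + 2*sqrt(6)) + 42669) = sqrt(42664 + 2*sqrt(6))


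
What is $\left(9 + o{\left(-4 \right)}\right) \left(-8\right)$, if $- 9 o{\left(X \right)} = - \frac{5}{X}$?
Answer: $- \frac{638}{9} \approx -70.889$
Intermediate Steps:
$o{\left(X \right)} = \frac{5}{9 X}$ ($o{\left(X \right)} = - \frac{\left(-5\right) \frac{1}{X}}{9} = \frac{5}{9 X}$)
$\left(9 + o{\left(-4 \right)}\right) \left(-8\right) = \left(9 + \frac{5}{9 \left(-4\right)}\right) \left(-8\right) = \left(9 + \frac{5}{9} \left(- \frac{1}{4}\right)\right) \left(-8\right) = \left(9 - \frac{5}{36}\right) \left(-8\right) = \frac{319}{36} \left(-8\right) = - \frac{638}{9}$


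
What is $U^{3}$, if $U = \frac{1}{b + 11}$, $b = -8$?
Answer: $\frac{1}{27} \approx 0.037037$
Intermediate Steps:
$U = \frac{1}{3}$ ($U = \frac{1}{-8 + 11} = \frac{1}{3} \approx 0.33333$)
$U^{3} = \left(\frac{1}{3}\right)^{3} = \frac{1}{27}$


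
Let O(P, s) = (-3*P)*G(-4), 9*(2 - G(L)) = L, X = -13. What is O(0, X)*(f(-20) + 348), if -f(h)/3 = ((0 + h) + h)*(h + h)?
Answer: 0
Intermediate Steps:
G(L) = 2 - L/9
f(h) = -12*h² (f(h) = -3*((0 + h) + h)*(h + h) = -3*(h + h)*2*h = -3*2*h*2*h = -12*h²)
O(P, s) = -22*P/3 (O(P, s) = (-3*P)*(2 - ⅑*(-4)) = (-3*P)*(2 + 4/9) = -3*P*(22/9) = -22*P/3)
O(0, X)*(f(-20) + 348) = (-22/3*0)*(-12*(-20)² + 348) = 0*(-12*400 + 348) = 0*(-4800 + 348) = 0*(-4452) = 0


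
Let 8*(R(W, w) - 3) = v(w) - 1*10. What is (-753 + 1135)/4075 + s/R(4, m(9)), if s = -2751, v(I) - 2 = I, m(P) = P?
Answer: -3586922/4075 ≈ -880.23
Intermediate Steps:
v(I) = 2 + I
R(W, w) = 2 + w/8 (R(W, w) = 3 + ((2 + w) - 1*10)/8 = 3 + ((2 + w) - 10)/8 = 3 + (-8 + w)/8 = 3 + (-1 + w/8) = 2 + w/8)
(-753 + 1135)/4075 + s/R(4, m(9)) = (-753 + 1135)/4075 - 2751/(2 + (⅛)*9) = 382*(1/4075) - 2751/(2 + 9/8) = 382/4075 - 2751/25/8 = 382/4075 - 2751*8/25 = 382/4075 - 22008/25 = -3586922/4075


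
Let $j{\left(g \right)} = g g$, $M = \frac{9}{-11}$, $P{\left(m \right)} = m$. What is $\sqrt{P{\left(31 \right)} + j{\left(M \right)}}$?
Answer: $\frac{2 \sqrt{958}}{11} \approx 5.6276$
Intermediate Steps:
$M = - \frac{9}{11}$ ($M = 9 \left(- \frac{1}{11}\right) = - \frac{9}{11} \approx -0.81818$)
$j{\left(g \right)} = g^{2}$
$\sqrt{P{\left(31 \right)} + j{\left(M \right)}} = \sqrt{31 + \left(- \frac{9}{11}\right)^{2}} = \sqrt{31 + \frac{81}{121}} = \sqrt{\frac{3832}{121}} = \frac{2 \sqrt{958}}{11}$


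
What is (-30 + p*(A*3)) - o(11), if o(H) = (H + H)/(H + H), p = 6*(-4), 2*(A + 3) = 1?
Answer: 149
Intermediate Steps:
A = -5/2 (A = -3 + (1/2)*1 = -3 + 1/2 = -5/2 ≈ -2.5000)
p = -24
o(H) = 1 (o(H) = (2*H)/((2*H)) = (2*H)*(1/(2*H)) = 1)
(-30 + p*(A*3)) - o(11) = (-30 - (-60)*3) - 1*1 = (-30 - 24*(-15/2)) - 1 = (-30 + 180) - 1 = 150 - 1 = 149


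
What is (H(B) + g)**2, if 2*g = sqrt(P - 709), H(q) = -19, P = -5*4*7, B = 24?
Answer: (38 - I*sqrt(849))**2/4 ≈ 148.75 - 553.61*I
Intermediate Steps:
P = -140 (P = -20*7 = -140)
g = I*sqrt(849)/2 (g = sqrt(-140 - 709)/2 = sqrt(-849)/2 = (I*sqrt(849))/2 = I*sqrt(849)/2 ≈ 14.569*I)
(H(B) + g)**2 = (-19 + I*sqrt(849)/2)**2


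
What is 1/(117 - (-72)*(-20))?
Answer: -1/1323 ≈ -0.00075586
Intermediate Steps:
1/(117 - (-72)*(-20)) = 1/(117 - 18*80) = 1/(117 - 1440) = 1/(-1323) = -1/1323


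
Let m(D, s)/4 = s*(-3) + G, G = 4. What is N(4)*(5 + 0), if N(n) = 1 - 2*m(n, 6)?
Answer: 565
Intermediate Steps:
m(D, s) = 16 - 12*s (m(D, s) = 4*(s*(-3) + 4) = 4*(-3*s + 4) = 4*(4 - 3*s) = 16 - 12*s)
N(n) = 113 (N(n) = 1 - 2*(16 - 12*6) = 1 - 2*(16 - 72) = 1 - 2*(-56) = 1 + 112 = 113)
N(4)*(5 + 0) = 113*(5 + 0) = 113*5 = 565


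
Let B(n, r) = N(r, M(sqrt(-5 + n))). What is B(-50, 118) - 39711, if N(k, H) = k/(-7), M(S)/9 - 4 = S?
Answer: -278095/7 ≈ -39728.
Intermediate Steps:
M(S) = 36 + 9*S
N(k, H) = -k/7 (N(k, H) = k*(-1/7) = -k/7)
B(n, r) = -r/7
B(-50, 118) - 39711 = -1/7*118 - 39711 = -118/7 - 39711 = -278095/7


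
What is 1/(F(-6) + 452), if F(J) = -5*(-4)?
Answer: 1/472 ≈ 0.0021186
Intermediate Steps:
F(J) = 20
1/(F(-6) + 452) = 1/(20 + 452) = 1/472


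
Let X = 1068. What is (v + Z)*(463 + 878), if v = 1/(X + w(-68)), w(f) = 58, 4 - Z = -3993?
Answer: 6035335443/1126 ≈ 5.3600e+6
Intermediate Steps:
Z = 3997 (Z = 4 - 1*(-3993) = 4 + 3993 = 3997)
v = 1/1126 (v = 1/(1068 + 58) = 1/1126 ≈ 0.00088810)
(v + Z)*(463 + 878) = (1/1126 + 3997)*(463 + 878) = (4500623/1126)*1341 = 6035335443/1126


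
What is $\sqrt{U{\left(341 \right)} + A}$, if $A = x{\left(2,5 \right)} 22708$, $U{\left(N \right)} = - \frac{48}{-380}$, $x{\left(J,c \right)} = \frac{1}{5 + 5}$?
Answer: $\frac{\sqrt{20495110}}{95} \approx 47.654$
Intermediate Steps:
$x{\left(J,c \right)} = \frac{1}{10}$
$U{\left(N \right)} = \frac{12}{95}$ ($U{\left(N \right)} = \left(-48\right) \left(- \frac{1}{380}\right) = \frac{12}{95}$)
$A = \frac{11354}{5}$ ($A = \frac{1}{10} \cdot 22708 = \frac{11354}{5} \approx 2270.8$)
$\sqrt{U{\left(341 \right)} + A} = \sqrt{\frac{12}{95} + \frac{11354}{5}} = \sqrt{\frac{215738}{95}} = \frac{\sqrt{20495110}}{95}$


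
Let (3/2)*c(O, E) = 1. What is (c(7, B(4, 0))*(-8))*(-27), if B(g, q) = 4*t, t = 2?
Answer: 144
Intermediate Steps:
B(g, q) = 8 (B(g, q) = 4*2 = 8)
c(O, E) = ⅔ (c(O, E) = (⅔)*1 = ⅔)
(c(7, B(4, 0))*(-8))*(-27) = ((⅔)*(-8))*(-27) = -16/3*(-27) = 144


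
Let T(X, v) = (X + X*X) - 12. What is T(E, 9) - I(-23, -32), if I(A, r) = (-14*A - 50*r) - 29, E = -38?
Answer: -499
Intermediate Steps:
I(A, r) = -29 - 50*r - 14*A (I(A, r) = (-50*r - 14*A) - 29 = -29 - 50*r - 14*A)
T(X, v) = -12 + X + X**2 (T(X, v) = (X + X**2) - 12 = -12 + X + X**2)
T(E, 9) - I(-23, -32) = (-12 - 38 + (-38)**2) - (-29 - 50*(-32) - 14*(-23)) = (-12 - 38 + 1444) - (-29 + 1600 + 322) = 1394 - 1*1893 = 1394 - 1893 = -499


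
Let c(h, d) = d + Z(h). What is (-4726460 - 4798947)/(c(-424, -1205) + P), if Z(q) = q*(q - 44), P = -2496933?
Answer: 9525407/2299706 ≈ 4.1420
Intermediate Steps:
Z(q) = q*(-44 + q)
c(h, d) = d + h*(-44 + h)
(-4726460 - 4798947)/(c(-424, -1205) + P) = (-4726460 - 4798947)/((-1205 - 424*(-44 - 424)) - 2496933) = -9525407/((-1205 - 424*(-468)) - 2496933) = -9525407/((-1205 + 198432) - 2496933) = -9525407/(197227 - 2496933) = -9525407/(-2299706) = -9525407*(-1/2299706) = 9525407/2299706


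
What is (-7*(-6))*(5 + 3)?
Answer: 336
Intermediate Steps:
(-7*(-6))*(5 + 3) = 42*8 = 336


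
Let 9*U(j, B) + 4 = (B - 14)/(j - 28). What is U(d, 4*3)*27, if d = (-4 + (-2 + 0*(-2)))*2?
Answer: -237/20 ≈ -11.850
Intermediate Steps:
d = -12 (d = (-4 + (-2 + 0))*2 = (-4 - 2)*2 = -6*2 = -12)
U(j, B) = -4/9 + (-14 + B)/(9*(-28 + j)) (U(j, B) = -4/9 + ((B - 14)/(j - 28))/9 = -4/9 + ((-14 + B)/(-28 + j))/9 = -4/9 + (-14 + B)/(9*(-28 + j)))
U(d, 4*3)*27 = ((98 + 4*3 - 4*(-12))/(9*(-28 - 12)))*27 = ((⅑)*(98 + 12 + 48)/(-40))*27 = ((⅑)*(-1/40)*158)*27 = -79/180*27 = -237/20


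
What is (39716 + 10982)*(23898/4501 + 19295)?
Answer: 629167199102/643 ≈ 9.7849e+8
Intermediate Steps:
(39716 + 10982)*(23898/4501 + 19295) = 50698*(23898*(1/4501) + 19295) = 50698*(3414/643 + 19295) = 50698*(12410099/643) = 629167199102/643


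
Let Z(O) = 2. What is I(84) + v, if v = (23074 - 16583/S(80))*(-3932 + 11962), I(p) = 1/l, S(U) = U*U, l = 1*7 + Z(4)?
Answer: 1067117262499/5760 ≈ 1.8526e+8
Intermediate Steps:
l = 9 (l = 1*7 + 2 = 7 + 2 = 9)
S(U) = U**2
I(p) = 1/9
v = 118568584651/640 (v = (23074 - 16583/(80**2))*(-3932 + 11962) = (23074 - 16583/6400)*8030 = (147657017/6400)*8030 = 118568584651/640 ≈ 1.8526e+8)
I(84) + v = 1/9 + 118568584651/640 = 1067117262499/5760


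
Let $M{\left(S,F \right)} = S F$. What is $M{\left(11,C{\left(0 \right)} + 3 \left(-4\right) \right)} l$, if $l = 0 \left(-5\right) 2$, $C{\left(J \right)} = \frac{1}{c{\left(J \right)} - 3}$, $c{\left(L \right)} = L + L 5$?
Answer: $0$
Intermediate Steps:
$c{\left(L \right)} = 6 L$ ($c{\left(L \right)} = L + 5 L = 6 L$)
$C{\left(J \right)} = \frac{1}{-3 + 6 J}$ ($C{\left(J \right)} = \frac{1}{6 J - 3} = \frac{1}{-3 + 6 J}$)
$l = 0$ ($l = 0 \cdot 2 = 0$)
$M{\left(S,F \right)} = F S$
$M{\left(11,C{\left(0 \right)} + 3 \left(-4\right) \right)} l = \left(\frac{1}{3 \left(-1 + 2 \cdot 0\right)} + 3 \left(-4\right)\right) 11 \cdot 0 = \left(\frac{1}{3 \left(-1 + 0\right)} - 12\right) 11 \cdot 0 = \left(\frac{1}{3 \left(-1\right)} - 12\right) 11 \cdot 0 = \left(\frac{1}{3} \left(-1\right) - 12\right) 11 \cdot 0 = \left(- \frac{1}{3} - 12\right) 11 \cdot 0 = \left(- \frac{37}{3}\right) 11 \cdot 0 = \left(- \frac{407}{3}\right) 0 = 0$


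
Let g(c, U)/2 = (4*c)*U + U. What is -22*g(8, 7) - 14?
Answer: -10178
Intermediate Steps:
g(c, U) = 2*U + 8*U*c (g(c, U) = 2*((4*c)*U + U) = 2*(4*U*c + U) = 2*(U + 4*U*c) = 2*U + 8*U*c)
-22*g(8, 7) - 14 = -44*7*(1 + 4*8) - 14 = -44*7*(1 + 32) - 14 = -44*7*33 - 14 = -22*462 - 14 = -10164 - 14 = -10178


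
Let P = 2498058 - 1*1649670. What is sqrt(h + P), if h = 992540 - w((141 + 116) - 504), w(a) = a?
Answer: 105*sqrt(167) ≈ 1356.9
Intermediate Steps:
P = 848388 (P = 2498058 - 1649670 = 848388)
h = 992787 (h = 992540 - ((141 + 116) - 504) = 992540 - (257 - 504) = 992540 - 1*(-247) = 992540 + 247 = 992787)
sqrt(h + P) = sqrt(992787 + 848388) = sqrt(1841175) = 105*sqrt(167)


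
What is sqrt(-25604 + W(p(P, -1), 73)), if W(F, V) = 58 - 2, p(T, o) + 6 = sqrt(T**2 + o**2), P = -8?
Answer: 2*I*sqrt(6387) ≈ 159.84*I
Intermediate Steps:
p(T, o) = -6 + sqrt(T**2 + o**2)
W(F, V) = 56
sqrt(-25604 + W(p(P, -1), 73)) = sqrt(-25604 + 56) = sqrt(-25548) = 2*I*sqrt(6387)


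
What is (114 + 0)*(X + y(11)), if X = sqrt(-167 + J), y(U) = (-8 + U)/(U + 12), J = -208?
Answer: 342/23 + 570*I*sqrt(15) ≈ 14.87 + 2207.6*I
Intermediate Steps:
y(U) = (-8 + U)/(12 + U)
X = 5*I*sqrt(15) (X = sqrt(-167 - 208) = sqrt(-375) = 5*I*sqrt(15) ≈ 19.365*I)
(114 + 0)*(X + y(11)) = (114 + 0)*(5*I*sqrt(15) + (-8 + 11)/(12 + 11)) = 114*(5*I*sqrt(15) + 3/23) = 114*(3/23 + 5*I*sqrt(15)) = 342/23 + 570*I*sqrt(15)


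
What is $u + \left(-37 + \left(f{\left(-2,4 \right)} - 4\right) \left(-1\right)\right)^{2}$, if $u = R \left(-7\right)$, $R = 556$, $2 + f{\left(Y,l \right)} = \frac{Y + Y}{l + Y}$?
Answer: $-3051$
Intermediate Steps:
$f{\left(Y,l \right)} = -2 + \frac{2 Y}{Y + l}$ ($f{\left(Y,l \right)} = -2 + \frac{Y + Y}{l + Y} = -2 + \frac{2 Y}{Y + l}$)
$u = -3892$ ($u = 556 \left(-7\right) = -3892$)
$u + \left(-37 + \left(f{\left(-2,4 \right)} - 4\right) \left(-1\right)\right)^{2} = -3892 + \left(-37 + \left(\left(-2\right) 4 \frac{1}{-2 + 4} - 4\right) \left(-1\right)\right)^{2} = -3892 + \left(-37 + \left(\left(-2\right) 4 \cdot \frac{1}{2} - 4\right) \left(-1\right)\right)^{2} = -3892 + \left(-37 + \left(-4 - 4\right) \left(-1\right)\right)^{2} = -3892 + \left(-37 - -8\right)^{2} = -3892 + \left(-37 + 8\right)^{2} = -3892 + \left(-29\right)^{2} = -3892 + 841 = -3051$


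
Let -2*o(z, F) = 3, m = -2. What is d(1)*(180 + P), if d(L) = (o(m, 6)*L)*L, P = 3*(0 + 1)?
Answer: -549/2 ≈ -274.50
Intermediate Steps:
P = 3 (P = 3*1 = 3)
o(z, F) = -3/2 (o(z, F) = -½*3 = -3/2)
d(L) = -3*L²/2 (d(L) = (-3*L/2)*L = -3*L²/2)
d(1)*(180 + P) = (-3/2*1²)*(180 + 3) = -3/2*1*183 = -3/2*183 = -549/2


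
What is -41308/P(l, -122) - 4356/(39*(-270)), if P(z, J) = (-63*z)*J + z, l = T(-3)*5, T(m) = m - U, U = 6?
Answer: 266362/499655 ≈ 0.53309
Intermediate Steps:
T(m) = -6 + m (T(m) = m - 1*6 = m - 6 = -6 + m)
l = -45 (l = (-6 - 3)*5 = -9*5 = -45)
P(z, J) = z - 63*J*z (P(z, J) = -63*J*z + z = z - 63*J*z)
-41308/P(l, -122) - 4356/(39*(-270)) = -41308*(-1/(45*(1 - 63*(-122)))) - 4356/(39*(-270)) = -41308*(-1/(45*(1 + 7686))) - 4356/(-10530) = -41308/((-45*7687)) - 4356*(-1/10530) = -41308/(-345915) + 242/585 = -41308*(-1/345915) + 242/585 = 41308/345915 + 242/585 = 266362/499655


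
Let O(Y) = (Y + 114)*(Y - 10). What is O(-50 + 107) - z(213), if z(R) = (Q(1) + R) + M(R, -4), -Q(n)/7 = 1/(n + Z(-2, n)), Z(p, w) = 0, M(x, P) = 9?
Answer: 7822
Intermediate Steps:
O(Y) = (-10 + Y)*(114 + Y) (O(Y) = (114 + Y)*(-10 + Y) = (-10 + Y)*(114 + Y))
Q(n) = -7/n (Q(n) = -7/(n + 0) = -7/n)
z(R) = 2 + R (z(R) = (-7/1 + R) + 9 = (-7*1 + R) + 9 = (-7 + R) + 9 = 2 + R)
O(-50 + 107) - z(213) = (-1140 + (-50 + 107)**2 + 104*(-50 + 107)) - (2 + 213) = (-1140 + 57**2 + 104*57) - 1*215 = (-1140 + 3249 + 5928) - 215 = 8037 - 215 = 7822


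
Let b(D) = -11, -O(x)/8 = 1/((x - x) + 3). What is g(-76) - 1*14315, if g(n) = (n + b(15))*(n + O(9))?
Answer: -7471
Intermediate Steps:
O(x) = -8/3 (O(x) = -8/((x - x) + 3) = -8/(0 + 3) = -8/3)
g(n) = (-11 + n)*(-8/3 + n) (g(n) = (n - 11)*(n - 8/3) = (-11 + n)*(-8/3 + n))
g(-76) - 1*14315 = (88/3 + (-76)² - 41/3*(-76)) - 1*14315 = (88/3 + 5776 + 3116/3) - 14315 = 6844 - 14315 = -7471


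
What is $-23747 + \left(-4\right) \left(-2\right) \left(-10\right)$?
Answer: $-23827$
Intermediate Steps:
$-23747 + \left(-4\right) \left(-2\right) \left(-10\right) = -23747 + 8 \left(-10\right) = -23747 - 80 = -23827$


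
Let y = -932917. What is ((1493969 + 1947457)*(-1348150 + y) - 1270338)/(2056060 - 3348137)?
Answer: 7850124551880/1292077 ≈ 6.0756e+6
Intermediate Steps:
((1493969 + 1947457)*(-1348150 + y) - 1270338)/(2056060 - 3348137) = ((1493969 + 1947457)*(-1348150 - 932917) - 1270338)/(2056060 - 3348137) = (3441426*(-2281067) - 1270338)/(-1292077) = (-7850123281542 - 1270338)*(-1/1292077) = -7850124551880*(-1/1292077) = 7850124551880/1292077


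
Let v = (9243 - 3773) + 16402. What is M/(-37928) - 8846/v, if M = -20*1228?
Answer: 12604077/51847576 ≈ 0.24310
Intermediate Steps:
v = 21872 (v = 5470 + 16402 = 21872)
M = -24560
M/(-37928) - 8846/v = -24560/(-37928) - 8846/21872 = -24560*(-1/37928) - 8846*1/21872 = 3070/4741 - 4423/10936 = 12604077/51847576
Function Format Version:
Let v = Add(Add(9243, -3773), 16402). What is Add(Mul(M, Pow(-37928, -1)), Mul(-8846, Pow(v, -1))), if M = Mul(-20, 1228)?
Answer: Rational(12604077, 51847576) ≈ 0.24310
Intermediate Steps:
v = 21872 (v = Add(5470, 16402) = 21872)
M = -24560
Add(Mul(M, Pow(-37928, -1)), Mul(-8846, Pow(v, -1))) = Add(Mul(-24560, Pow(-37928, -1)), Mul(-8846, Pow(21872, -1))) = Add(Mul(-24560, Rational(-1, 37928)), Mul(-8846, Rational(1, 21872))) = Add(Rational(3070, 4741), Rational(-4423, 10936)) = Rational(12604077, 51847576)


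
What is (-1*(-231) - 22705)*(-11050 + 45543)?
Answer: -775195682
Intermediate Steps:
(-1*(-231) - 22705)*(-11050 + 45543) = (231 - 22705)*34493 = -22474*34493 = -775195682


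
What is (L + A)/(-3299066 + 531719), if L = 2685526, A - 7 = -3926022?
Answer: 1240489/2767347 ≈ 0.44826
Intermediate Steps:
A = -3926015 (A = 7 - 3926022 = -3926015)
(L + A)/(-3299066 + 531719) = (2685526 - 3926015)/(-3299066 + 531719) = -1240489/(-2767347) = -1240489*(-1/2767347) = 1240489/2767347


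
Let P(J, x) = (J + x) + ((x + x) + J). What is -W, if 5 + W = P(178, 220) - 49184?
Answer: 48173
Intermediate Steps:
P(J, x) = 2*J + 3*x (P(J, x) = (J + x) + (2*x + J) = (J + x) + (J + 2*x) = 2*J + 3*x)
W = -48173 (W = -5 + ((2*178 + 3*220) - 49184) = -5 + ((356 + 660) - 49184) = -5 + (1016 - 49184) = -5 - 48168 = -48173)
-W = -1*(-48173) = 48173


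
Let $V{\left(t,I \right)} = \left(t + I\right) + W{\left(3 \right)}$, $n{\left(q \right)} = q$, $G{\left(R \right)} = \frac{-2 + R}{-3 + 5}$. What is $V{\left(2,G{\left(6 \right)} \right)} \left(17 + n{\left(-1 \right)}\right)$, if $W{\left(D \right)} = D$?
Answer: $112$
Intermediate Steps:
$G{\left(R \right)} = -1 + \frac{R}{2}$ ($G{\left(R \right)} = \frac{-2 + R}{2} = \left(-2 + R\right) \frac{1}{2} = -1 + \frac{R}{2}$)
$V{\left(t,I \right)} = 3 + I + t$ ($V{\left(t,I \right)} = \left(t + I\right) + 3 = \left(I + t\right) + 3 = 3 + I + t$)
$V{\left(2,G{\left(6 \right)} \right)} \left(17 + n{\left(-1 \right)}\right) = \left(3 + \left(-1 + \frac{1}{2} \cdot 6\right) + 2\right) \left(17 - 1\right) = \left(3 + \left(-1 + 3\right) + 2\right) 16 = \left(3 + 2 + 2\right) 16 = 7 \cdot 16 = 112$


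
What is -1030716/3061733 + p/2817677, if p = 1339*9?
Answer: -2867327822349/8626974654241 ≈ -0.33237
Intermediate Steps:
p = 12051
-1030716/3061733 + p/2817677 = -1030716/3061733 + 12051/2817677 = -2867327822349/8626974654241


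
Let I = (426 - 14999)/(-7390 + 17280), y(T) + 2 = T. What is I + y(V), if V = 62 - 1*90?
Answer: -311273/9890 ≈ -31.474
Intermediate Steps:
V = -28 (V = 62 - 90 = -28)
y(T) = -2 + T
I = -14573/9890 ≈ -1.4735
I + y(V) = -14573/9890 + (-2 - 28) = -14573/9890 - 30 = -311273/9890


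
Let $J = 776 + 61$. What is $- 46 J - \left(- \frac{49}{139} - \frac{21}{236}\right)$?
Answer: $- \frac{1263005125}{32804} \approx -38502.0$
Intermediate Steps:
$J = 837$
$- 46 J - \left(- \frac{49}{139} - \frac{21}{236}\right) = \left(-46\right) 837 - \left(- \frac{49}{139} - \frac{21}{236}\right) = -38502 - - \frac{14483}{32804} = -38502 + \left(\frac{49}{139} + \frac{21}{236}\right) = -38502 + \frac{14483}{32804} = - \frac{1263005125}{32804}$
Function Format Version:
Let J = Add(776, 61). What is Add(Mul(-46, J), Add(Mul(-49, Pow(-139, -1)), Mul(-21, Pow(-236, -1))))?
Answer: Rational(-1263005125, 32804) ≈ -38502.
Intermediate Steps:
J = 837
Add(Mul(-46, J), Add(Mul(-49, Pow(-139, -1)), Mul(-21, Pow(-236, -1)))) = Add(Mul(-46, 837), Add(Mul(-49, Pow(-139, -1)), Mul(-21, Pow(-236, -1)))) = Add(-38502, Add(Mul(-49, Rational(-1, 139)), Mul(-21, Rational(-1, 236)))) = Add(-38502, Add(Rational(49, 139), Rational(21, 236))) = Add(-38502, Rational(14483, 32804)) = Rational(-1263005125, 32804)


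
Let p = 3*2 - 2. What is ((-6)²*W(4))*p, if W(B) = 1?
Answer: 144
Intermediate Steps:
p = 4 (p = 6 - 2 = 4)
((-6)²*W(4))*p = ((-6)²*1)*4 = (36*1)*4 = 36*4 = 144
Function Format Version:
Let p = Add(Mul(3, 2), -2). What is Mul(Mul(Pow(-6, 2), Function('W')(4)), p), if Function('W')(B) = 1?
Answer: 144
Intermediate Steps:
p = 4 (p = Add(6, -2) = 4)
Mul(Mul(Pow(-6, 2), Function('W')(4)), p) = Mul(Mul(Pow(-6, 2), 1), 4) = Mul(Mul(36, 1), 4) = Mul(36, 4) = 144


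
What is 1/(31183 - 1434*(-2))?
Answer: 1/34051 ≈ 2.9368e-5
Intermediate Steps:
1/(31183 - 1434*(-2)) = 1/(31183 - 1*(-2868)) = 1/(31183 + 2868) = 1/34051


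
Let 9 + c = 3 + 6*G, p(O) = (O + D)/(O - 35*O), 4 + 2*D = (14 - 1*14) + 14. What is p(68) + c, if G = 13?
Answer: 166391/2312 ≈ 71.968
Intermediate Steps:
D = 5 (D = -2 + ((14 - 1*14) + 14)/2 = -2 + ((14 - 14) + 14)/2 = -2 + (0 + 14)/2 = -2 + (½)*14 = -2 + 7 = 5)
p(O) = -(5 + O)/(34*O) (p(O) = (O + 5)/(O - 35*O) = (5 + O)/((-34*O)) = (5 + O)*(-1/(34*O)) = -(5 + O)/(34*O))
c = 72 (c = -9 + (3 + 6*13) = -9 + (3 + 78) = -9 + 81 = 72)
p(68) + c = (1/34)*(-5 - 1*68)/68 + 72 = (1/34)*(1/68)*(-5 - 68) + 72 = (1/34)*(1/68)*(-73) + 72 = -73/2312 + 72 = 166391/2312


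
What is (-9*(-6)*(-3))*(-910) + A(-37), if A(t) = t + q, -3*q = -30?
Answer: 147393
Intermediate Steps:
q = 10 (q = -⅓*(-30) = 10)
A(t) = 10 + t (A(t) = t + 10 = 10 + t)
(-9*(-6)*(-3))*(-910) + A(-37) = (-9*(-6)*(-3))*(-910) + (10 - 37) = (54*(-3))*(-910) - 27 = -162*(-910) - 27 = 147420 - 27 = 147393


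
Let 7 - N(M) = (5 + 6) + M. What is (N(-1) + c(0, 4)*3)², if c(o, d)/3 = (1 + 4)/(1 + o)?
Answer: 1764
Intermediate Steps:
c(o, d) = 15/(1 + o) (c(o, d) = 3*((1 + 4)/(1 + o)) = 3*(5/(1 + o)) = 15/(1 + o))
N(M) = -4 - M (N(M) = 7 - ((5 + 6) + M) = 7 - (11 + M) = 7 + (-11 - M) = -4 - M)
(N(-1) + c(0, 4)*3)² = ((-4 - 1*(-1)) + (15/(1 + 0))*3)² = ((-4 + 1) + (15/1)*3)² = (-3 + (15*1)*3)² = (-3 + 15*3)² = (-3 + 45)² = 42² = 1764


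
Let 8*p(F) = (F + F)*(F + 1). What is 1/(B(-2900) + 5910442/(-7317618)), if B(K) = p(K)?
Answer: 3658809/7689990330754 ≈ 4.7579e-7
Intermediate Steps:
p(F) = F*(1 + F)/4 (p(F) = ((F + F)*(F + 1))/8 = ((2*F)*(1 + F))/8 = (2*F*(1 + F))/8 = F*(1 + F)/4)
B(K) = K*(1 + K)/4
1/(B(-2900) + 5910442/(-7317618)) = 1/((¼)*(-2900)*(1 - 2900) + 5910442/(-7317618)) = 1/((¼)*(-2900)*(-2899) + 5910442*(-1/7317618)) = 1/(2101775 - 2955221/3658809) = 1/(7689990330754/3658809) = 3658809/7689990330754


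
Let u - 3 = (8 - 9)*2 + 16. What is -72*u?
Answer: -1224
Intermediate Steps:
u = 17 (u = 3 + ((8 - 9)*2 + 16) = 3 + (-1*2 + 16) = 3 + (-2 + 16) = 3 + 14 = 17)
-72*u = -72*17 = -1224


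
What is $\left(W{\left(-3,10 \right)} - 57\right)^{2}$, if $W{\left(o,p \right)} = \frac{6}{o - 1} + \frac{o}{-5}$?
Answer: $\frac{335241}{100} \approx 3352.4$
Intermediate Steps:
$W{\left(o,p \right)} = \frac{6}{-1 + o} - \frac{o}{5}$ ($W{\left(o,p \right)} = \frac{6}{-1 + o} + o \left(- \frac{1}{5}\right) = \frac{6}{-1 + o} - \frac{o}{5}$)
$\left(W{\left(-3,10 \right)} - 57\right)^{2} = \left(\frac{30 - 3 - \left(-3\right)^{2}}{5 \left(-1 - 3\right)} - 57\right)^{2} = \left(\frac{30 - 3 - 9}{5 \left(-4\right)} - 57\right)^{2} = \left(\frac{1}{5} \left(- \frac{1}{4}\right) \left(30 - 3 - 9\right) - 57\right)^{2} = \left(\frac{1}{5} \left(- \frac{1}{4}\right) 18 - 57\right)^{2} = \left(- \frac{9}{10} - 57\right)^{2} = \left(- \frac{579}{10}\right)^{2} = \frac{335241}{100}$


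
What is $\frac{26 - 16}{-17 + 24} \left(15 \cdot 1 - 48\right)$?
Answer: $- \frac{330}{7} \approx -47.143$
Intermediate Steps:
$\frac{26 - 16}{-17 + 24} \left(15 \cdot 1 - 48\right) = \frac{10}{7} \left(15 - 48\right) = 10 \cdot \frac{1}{7} \left(-33\right) = \frac{10}{7} \left(-33\right) = - \frac{330}{7}$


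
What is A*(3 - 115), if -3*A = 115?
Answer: 12880/3 ≈ 4293.3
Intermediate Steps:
A = -115/3 (A = -⅓*115 = -115/3 ≈ -38.333)
A*(3 - 115) = -115*(3 - 115)/3 = -115/3*(-112) = 12880/3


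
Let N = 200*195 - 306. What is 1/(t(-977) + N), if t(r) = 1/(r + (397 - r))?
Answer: 397/15361519 ≈ 2.5844e-5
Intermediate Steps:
N = 38694 (N = 39000 - 306 = 38694)
t(r) = 1/397
1/(t(-977) + N) = 1/(1/397 + 38694) = 1/(15361519/397) = 397/15361519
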